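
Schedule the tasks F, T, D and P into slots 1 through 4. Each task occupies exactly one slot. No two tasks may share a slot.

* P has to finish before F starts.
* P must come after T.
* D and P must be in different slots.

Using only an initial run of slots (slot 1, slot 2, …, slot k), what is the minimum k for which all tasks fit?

The precedence chain requires at least 3 distinct slots.
With at most 1 per slot and 4 tasks, at least 4 slots are needed.
4 works (last occupied slot: 4): for example D=4; P=2; F=3; T=1.

4 slots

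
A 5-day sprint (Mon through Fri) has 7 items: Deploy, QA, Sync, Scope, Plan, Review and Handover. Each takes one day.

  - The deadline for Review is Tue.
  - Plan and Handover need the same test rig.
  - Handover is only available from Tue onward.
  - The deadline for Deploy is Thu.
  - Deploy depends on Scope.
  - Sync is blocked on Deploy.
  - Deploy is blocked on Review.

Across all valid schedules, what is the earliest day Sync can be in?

Wed

Precedence pushes Sync to at least Wed.
Sync at Wed is achievable: Scope in Mon; Plan in Mon; Deploy in Tue; QA in Mon; Review in Mon; Handover in Tue; Sync in Wed.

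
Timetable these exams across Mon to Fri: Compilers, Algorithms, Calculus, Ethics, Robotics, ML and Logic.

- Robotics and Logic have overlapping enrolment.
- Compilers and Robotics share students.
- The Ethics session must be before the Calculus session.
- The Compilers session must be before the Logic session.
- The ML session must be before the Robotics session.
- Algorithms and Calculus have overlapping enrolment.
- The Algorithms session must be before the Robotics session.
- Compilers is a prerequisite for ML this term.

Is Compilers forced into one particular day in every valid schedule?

No

Compilers can be Mon (e.g. Ethics -> Mon; ML -> Tue; Compilers -> Mon; Robotics -> Wed; Algorithms -> Mon; Calculus -> Tue; Logic -> Tue) or Tue (e.g. Algorithms -> Mon, Ethics -> Mon, ML -> Wed, Calculus -> Tue, Logic -> Wed, Robotics -> Thu, Compilers -> Tue).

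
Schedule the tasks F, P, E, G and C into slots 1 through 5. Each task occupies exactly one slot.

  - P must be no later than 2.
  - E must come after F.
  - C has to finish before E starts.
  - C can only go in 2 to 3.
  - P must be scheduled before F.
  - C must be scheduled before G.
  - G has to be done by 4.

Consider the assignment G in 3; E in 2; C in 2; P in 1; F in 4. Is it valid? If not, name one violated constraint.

G has to be done by 4 — holds.
C can only go in 2 to 3 — holds.
P must be scheduled before F — holds.
E must come after F — violated.
C has to finish before E starts — violated.
P must be no later than 2 — holds.
C must be scheduled before G — holds.

No. E must come after F is not satisfied.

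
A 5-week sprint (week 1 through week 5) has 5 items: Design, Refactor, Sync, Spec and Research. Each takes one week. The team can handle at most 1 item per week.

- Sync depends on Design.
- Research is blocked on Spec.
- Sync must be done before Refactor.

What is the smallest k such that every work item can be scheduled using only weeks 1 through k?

The precedence chain requires at least 3 distinct weeks.
With at most 1 per week and 5 work items, at least 5 weeks are needed.
5 works (last occupied week: week 5): for example Spec=week 4, Sync=week 2, Research=week 5, Refactor=week 3, Design=week 1.

5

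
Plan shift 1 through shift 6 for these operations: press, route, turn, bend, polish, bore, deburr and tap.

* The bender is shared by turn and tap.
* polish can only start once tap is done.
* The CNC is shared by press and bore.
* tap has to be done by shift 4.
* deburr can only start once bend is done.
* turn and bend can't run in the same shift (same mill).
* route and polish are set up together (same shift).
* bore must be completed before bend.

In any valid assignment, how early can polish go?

shift 2

Precedence pushes polish to at least shift 2.
polish at shift 2 is achievable: bend in shift 2; polish in shift 2; deburr in shift 3; tap in shift 1; press in shift 2; turn in shift 3; bore in shift 1; route in shift 2.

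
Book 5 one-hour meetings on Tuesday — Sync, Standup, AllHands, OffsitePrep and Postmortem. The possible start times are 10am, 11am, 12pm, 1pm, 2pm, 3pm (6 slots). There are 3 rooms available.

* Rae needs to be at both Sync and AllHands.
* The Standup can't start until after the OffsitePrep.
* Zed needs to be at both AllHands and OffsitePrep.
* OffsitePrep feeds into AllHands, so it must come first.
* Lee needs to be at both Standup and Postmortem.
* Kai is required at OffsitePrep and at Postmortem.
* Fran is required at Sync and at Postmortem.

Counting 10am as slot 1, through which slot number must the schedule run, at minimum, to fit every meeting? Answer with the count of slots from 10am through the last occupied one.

The precedence chain requires at least 2 distinct slots.
With at most 3 per slot and 5 meetings, at least 2 slots are needed.
Could 2 slots be enough, i.e. nothing placed later than 11am? No: Standup must come after OffsitePrep (at 10am or later) → {11am}; OffsitePrep must come before Standup (at 11am or earlier) → {10am}; Postmortem can't share with OffsitePrep (10am) → {11am}; Postmortem can't share with Standup (11am) → nothing is left.
So 2 slots is not enough.
3 works (last occupied slot: 12pm): for example Standup -> 11am, AllHands -> 11am, Sync -> 10am, Postmortem -> 12pm, OffsitePrep -> 10am.

3 slots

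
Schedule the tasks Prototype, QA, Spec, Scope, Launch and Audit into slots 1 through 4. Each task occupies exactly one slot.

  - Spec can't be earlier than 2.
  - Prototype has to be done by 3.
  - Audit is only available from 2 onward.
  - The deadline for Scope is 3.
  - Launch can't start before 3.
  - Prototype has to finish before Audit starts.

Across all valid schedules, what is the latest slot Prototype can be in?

Prototype's own window allows nothing later than 3.
Prototype at 3 is achievable: Spec=2; Prototype=3; Scope=1; Launch=3; QA=1; Audit=4.

3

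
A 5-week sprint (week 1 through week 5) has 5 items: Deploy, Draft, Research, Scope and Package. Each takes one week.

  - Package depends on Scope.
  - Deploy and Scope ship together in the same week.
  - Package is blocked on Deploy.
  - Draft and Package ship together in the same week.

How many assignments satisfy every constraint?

50

Splitting on Deploy: it can be week 1 (20), week 2 (15), week 3 (10), week 4 (5). Listing each branch's schedules as (Draft, Research, Scope, Package) by week number:
Deploy=week 1: (2,1,1,2) (2,2,1,2) (2,3,1,2) (2,4,1,2) (2,5,1,2) (3,1,1,3) (3,2,1,3) (3,3,1,3) (3,4,1,3) (3,5,1,3) (4,1,1,4) (4,2,1,4) (4,3,1,4) (4,4,1,4) (4,5,1,4) (5,1,1,5) (5,2,1,5) (5,3,1,5) (5,4,1,5) (5,5,1,5) — 20.
Deploy=week 2: (3,1,2,3) (3,2,2,3) (3,3,2,3) (3,4,2,3) (3,5,2,3) (4,1,2,4) (4,2,2,4) (4,3,2,4) (4,4,2,4) (4,5,2,4) (5,1,2,5) (5,2,2,5) (5,3,2,5) (5,4,2,5) (5,5,2,5) — 15.
Deploy=week 3: (4,1,3,4) (4,2,3,4) (4,3,3,4) (4,4,3,4) (4,5,3,4) (5,1,3,5) (5,2,3,5) (5,3,3,5) (5,4,3,5) (5,5,3,5) — 10.
Deploy=week 4: (5,1,4,5) (5,2,4,5) (5,3,4,5) (5,4,4,5) (5,5,4,5) — 5.
Summing: 20 + 15 + 10 + 5 = 50.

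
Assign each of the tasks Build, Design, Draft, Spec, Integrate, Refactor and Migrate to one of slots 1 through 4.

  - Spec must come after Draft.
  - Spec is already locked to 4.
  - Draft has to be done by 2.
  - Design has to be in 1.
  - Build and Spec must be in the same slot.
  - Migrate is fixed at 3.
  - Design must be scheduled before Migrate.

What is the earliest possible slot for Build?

Build must be in the same slot as Spec, which can't be before 4, so Build is at least 4.
Build at 4 is achievable: Migrate in 3; Build in 4; Refactor in 1; Draft in 1; Integrate in 1; Spec in 4; Design in 1.

4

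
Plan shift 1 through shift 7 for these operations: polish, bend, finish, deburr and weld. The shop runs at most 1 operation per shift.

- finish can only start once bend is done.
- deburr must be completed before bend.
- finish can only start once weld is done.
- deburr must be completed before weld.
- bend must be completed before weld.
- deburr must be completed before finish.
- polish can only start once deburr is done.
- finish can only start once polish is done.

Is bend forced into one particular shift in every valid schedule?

bend can be shift 2 (e.g. finish=shift 5, bend=shift 2, deburr=shift 1, polish=shift 4, weld=shift 3) or shift 3 (e.g. finish in shift 5; bend in shift 3; deburr in shift 1; polish in shift 2; weld in shift 4).

No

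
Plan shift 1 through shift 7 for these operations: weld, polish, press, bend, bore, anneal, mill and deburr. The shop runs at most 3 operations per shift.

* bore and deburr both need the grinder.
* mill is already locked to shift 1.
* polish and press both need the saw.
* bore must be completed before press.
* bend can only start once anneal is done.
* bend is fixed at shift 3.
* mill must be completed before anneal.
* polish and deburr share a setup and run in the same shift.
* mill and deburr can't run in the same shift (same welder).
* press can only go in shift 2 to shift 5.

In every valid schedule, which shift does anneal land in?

mill is fixed at shift 1 and must come before anneal, so anneal is at least shift 2.
bend is fixed at shift 3 and must come after anneal, so anneal is at most shift 2.
So anneal must be shift 2.

shift 2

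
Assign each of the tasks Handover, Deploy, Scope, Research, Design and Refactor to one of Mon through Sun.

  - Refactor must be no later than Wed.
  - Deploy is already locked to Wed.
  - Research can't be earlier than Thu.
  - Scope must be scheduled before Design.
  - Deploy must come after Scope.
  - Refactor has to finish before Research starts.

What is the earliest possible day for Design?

Tue

Precedence pushes Design to at least Tue.
Design at Tue is achievable: Research=Thu, Design=Tue, Handover=Mon, Scope=Mon, Refactor=Mon, Deploy=Wed.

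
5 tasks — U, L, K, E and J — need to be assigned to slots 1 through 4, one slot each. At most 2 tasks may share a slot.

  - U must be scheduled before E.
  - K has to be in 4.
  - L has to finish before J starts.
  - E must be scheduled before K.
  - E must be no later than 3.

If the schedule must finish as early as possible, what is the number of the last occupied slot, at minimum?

slot 4

The precedence chain requires at least 3 distinct slots.
With at most 2 per slot and 5 tasks, at least 3 slots are needed.
K can't be placed before 4, so the schedule must run through at least slot 4.
4 works (last occupied slot: 4): for example E=2; L=1; K=4; J=2; U=1.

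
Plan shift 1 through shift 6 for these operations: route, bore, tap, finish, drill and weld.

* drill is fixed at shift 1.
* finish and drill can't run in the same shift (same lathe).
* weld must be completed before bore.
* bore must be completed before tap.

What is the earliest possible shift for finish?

shift 2

finish at shift 2 is achievable: route -> shift 1; weld -> shift 1; finish -> shift 2; bore -> shift 2; tap -> shift 3; drill -> shift 1.
Nothing earlier works — the conflict constraints rule out every shift before shift 2.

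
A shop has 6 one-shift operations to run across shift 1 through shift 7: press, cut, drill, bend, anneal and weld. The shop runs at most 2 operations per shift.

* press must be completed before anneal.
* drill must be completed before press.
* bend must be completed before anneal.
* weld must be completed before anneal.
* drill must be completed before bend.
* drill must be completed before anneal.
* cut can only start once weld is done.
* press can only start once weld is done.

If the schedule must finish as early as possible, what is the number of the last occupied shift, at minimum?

shift 3

The precedence chain requires at least 3 distinct shifts.
With at most 2 per shift and 6 operations, at least 3 shifts are needed.
3 works (last occupied shift: shift 3): for example bend=shift 2; anneal=shift 3; press=shift 2; drill=shift 1; cut=shift 3; weld=shift 1.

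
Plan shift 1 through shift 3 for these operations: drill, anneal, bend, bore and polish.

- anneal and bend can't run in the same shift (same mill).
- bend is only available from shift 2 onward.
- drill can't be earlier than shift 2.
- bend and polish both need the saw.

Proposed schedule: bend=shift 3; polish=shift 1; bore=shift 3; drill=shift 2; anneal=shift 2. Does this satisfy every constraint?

Valid

drill can't be earlier than shift 2 — holds.
bend is only available from shift 2 onward — holds.
anneal and bend can't run in the same shift (same mill) — holds.
bend and polish both need the saw — holds.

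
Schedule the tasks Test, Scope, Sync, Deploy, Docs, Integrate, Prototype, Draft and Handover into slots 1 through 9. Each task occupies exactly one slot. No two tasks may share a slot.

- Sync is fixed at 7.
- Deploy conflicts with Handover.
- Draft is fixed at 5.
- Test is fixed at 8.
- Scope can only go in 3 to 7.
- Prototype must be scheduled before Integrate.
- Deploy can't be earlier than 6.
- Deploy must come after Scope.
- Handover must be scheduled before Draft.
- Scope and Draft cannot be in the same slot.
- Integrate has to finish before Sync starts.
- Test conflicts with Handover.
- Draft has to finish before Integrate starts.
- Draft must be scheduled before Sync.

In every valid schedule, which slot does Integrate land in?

6

Draft is fixed at 5 and must come before Integrate, so Integrate is at least 6.
Sync is fixed at 7 and must come after Integrate, so Integrate is at most 6.
So Integrate must be 6.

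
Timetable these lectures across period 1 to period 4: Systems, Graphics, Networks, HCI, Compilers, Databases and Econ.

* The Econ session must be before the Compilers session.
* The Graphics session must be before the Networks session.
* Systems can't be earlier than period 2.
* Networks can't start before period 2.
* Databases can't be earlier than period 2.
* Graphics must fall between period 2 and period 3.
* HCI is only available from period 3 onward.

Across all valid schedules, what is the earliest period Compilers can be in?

period 2

Precedence pushes Compilers to at least period 2.
Compilers at period 2 is achievable: Econ in period 1, Compilers in period 2, Graphics in period 2, Systems in period 2, HCI in period 3, Databases in period 2, Networks in period 3.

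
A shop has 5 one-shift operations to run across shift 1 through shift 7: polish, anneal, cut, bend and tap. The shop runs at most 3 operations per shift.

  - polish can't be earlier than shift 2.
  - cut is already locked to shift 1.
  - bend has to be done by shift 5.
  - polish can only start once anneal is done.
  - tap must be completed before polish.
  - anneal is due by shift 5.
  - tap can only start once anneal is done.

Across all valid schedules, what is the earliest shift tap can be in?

Precedence pushes tap to at least shift 2; downstream work caps tap at shift 6.
tap at shift 2 is achievable: bend=shift 1, tap=shift 2, polish=shift 3, cut=shift 1, anneal=shift 1.

shift 2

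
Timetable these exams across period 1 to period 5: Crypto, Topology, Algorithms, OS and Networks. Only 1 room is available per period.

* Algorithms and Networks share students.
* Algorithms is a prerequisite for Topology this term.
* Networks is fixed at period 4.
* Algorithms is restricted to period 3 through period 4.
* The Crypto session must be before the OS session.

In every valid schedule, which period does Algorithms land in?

period 3

Algorithms's window is period 3–period 4.
Networks is fixed at period 4, and Algorithms can't share a period with Networks.
So Algorithms must be period 3.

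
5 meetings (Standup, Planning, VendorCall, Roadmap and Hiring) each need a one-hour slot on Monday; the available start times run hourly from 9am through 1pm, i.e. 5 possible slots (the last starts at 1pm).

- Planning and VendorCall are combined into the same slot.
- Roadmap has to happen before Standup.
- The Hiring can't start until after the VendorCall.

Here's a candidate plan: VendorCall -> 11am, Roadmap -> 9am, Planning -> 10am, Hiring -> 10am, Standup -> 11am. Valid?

Roadmap has to happen before Standup — holds.
Planning and VendorCall are combined into the same slot — violated.
The Hiring can't start until after the VendorCall — violated.

No. The Hiring can't start until after the VendorCall is not satisfied.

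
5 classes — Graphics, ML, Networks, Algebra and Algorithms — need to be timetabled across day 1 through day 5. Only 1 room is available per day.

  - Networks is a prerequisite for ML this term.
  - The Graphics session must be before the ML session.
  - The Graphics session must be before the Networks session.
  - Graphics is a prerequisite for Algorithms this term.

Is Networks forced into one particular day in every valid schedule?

Networks can be day 2 (e.g. Algorithms in day 4; Algebra in day 5; Networks in day 2; ML in day 3; Graphics in day 1) or day 3 (e.g. Networks=day 3; Graphics=day 1; Algorithms=day 2; Algebra=day 5; ML=day 4).

No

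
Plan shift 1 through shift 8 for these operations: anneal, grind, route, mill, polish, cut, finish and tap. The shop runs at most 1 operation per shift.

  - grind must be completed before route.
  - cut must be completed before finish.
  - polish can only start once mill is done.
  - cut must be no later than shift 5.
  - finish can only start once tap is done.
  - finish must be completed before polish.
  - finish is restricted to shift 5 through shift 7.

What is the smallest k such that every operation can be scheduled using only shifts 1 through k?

8

The precedence chain requires at least 3 distinct shifts.
With at most 1 per shift and 8 operations, at least 8 shifts are needed.
Propagating the time windows through the other constraints, polish can't land before shift 6, so the schedule must run through at least shift 6.
8 works (last occupied shift: shift 8): for example tap in shift 4; cut in shift 1; mill in shift 3; polish in shift 6; anneal in shift 8; finish in shift 5; grind in shift 2; route in shift 7.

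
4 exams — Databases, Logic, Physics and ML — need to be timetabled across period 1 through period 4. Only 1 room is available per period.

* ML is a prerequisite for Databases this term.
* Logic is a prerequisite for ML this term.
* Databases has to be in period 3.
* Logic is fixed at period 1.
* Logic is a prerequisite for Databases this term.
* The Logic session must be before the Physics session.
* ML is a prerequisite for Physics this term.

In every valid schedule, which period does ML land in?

period 2

Logic is fixed at period 1 and must come before ML, so ML is at least period 2.
Databases is fixed at period 3 and must come after ML, so ML is at most period 2.
So ML must be period 2.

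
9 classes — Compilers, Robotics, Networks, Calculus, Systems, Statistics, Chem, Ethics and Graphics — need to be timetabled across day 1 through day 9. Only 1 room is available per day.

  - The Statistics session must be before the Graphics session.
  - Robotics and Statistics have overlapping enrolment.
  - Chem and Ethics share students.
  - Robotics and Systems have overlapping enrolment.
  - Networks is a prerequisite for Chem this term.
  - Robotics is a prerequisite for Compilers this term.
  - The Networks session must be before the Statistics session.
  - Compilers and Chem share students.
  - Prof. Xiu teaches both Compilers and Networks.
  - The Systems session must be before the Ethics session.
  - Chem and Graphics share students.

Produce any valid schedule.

Chem -> day 6; Calculus -> day 9; Robotics -> day 3; Networks -> day 1; Graphics -> day 8; Compilers -> day 4; Statistics -> day 2; Systems -> day 5; Ethics -> day 7

Checking: Robotics(day 3) before Compilers(day 4); Networks(day 1) before Chem(day 6); Networks(day 1) before Statistics(day 2); Statistics(day 2) before Graphics(day 8); Systems(day 5) before Ethics(day 7); Chem(day 6) != Ethics(day 7); Robotics(day 3) != Statistics(day 2); Compilers(day 4) != Chem(day 6); Chem(day 6) != Graphics(day 8); Robotics(day 3) != Systems(day 5); Compilers(day 4) != Networks(day 1); max 1 per day (cap 1).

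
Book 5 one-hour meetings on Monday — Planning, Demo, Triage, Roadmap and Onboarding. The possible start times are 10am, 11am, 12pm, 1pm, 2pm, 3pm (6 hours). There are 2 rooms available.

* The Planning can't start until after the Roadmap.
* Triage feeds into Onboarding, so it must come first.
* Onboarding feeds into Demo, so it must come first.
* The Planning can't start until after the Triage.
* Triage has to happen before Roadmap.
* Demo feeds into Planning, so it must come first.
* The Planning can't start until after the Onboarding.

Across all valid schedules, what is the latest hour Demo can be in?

2pm

Precedence pushes Demo to at least 12pm; downstream work caps Demo at 2pm.
Demo at 2pm is achievable: Triage -> 10am, Planning -> 3pm, Roadmap -> 11am, Demo -> 2pm, Onboarding -> 11am.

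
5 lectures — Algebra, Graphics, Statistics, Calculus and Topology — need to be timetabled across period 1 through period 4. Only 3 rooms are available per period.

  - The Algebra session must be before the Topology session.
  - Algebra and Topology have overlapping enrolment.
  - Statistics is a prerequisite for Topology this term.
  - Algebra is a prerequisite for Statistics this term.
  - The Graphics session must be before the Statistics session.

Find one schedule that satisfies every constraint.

Algebra in period 1; Calculus in period 1; Statistics in period 2; Graphics in period 1; Topology in period 3

Checking: Statistics(period 2) before Topology(period 3); Algebra(period 1) before Statistics(period 2); Graphics(period 1) before Statistics(period 2); Algebra(period 1) before Topology(period 3); Algebra(period 1) != Topology(period 3); max 3 per period (cap 3).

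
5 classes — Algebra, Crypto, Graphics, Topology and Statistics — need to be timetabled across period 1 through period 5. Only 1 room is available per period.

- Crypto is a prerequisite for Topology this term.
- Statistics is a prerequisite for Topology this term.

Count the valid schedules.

Splitting on Algebra: it can be period 1 (8), period 2 (8), period 3 (8), period 4 (8), period 5 (8). Listing each branch's schedules as (Crypto, Graphics, Topology, Statistics) by period number:
Algebra=period 1: (2,3,5,4) (2,4,5,3) (2,5,4,3) (3,2,5,4) (3,4,5,2) (3,5,4,2) (4,2,5,3) (4,3,5,2) — 8.
Algebra=period 2: (1,3,5,4) (1,4,5,3) (1,5,4,3) (3,1,5,4) (3,4,5,1) (3,5,4,1) (4,1,5,3) (4,3,5,1) — 8.
Algebra=period 3: (1,2,5,4) (1,4,5,2) (1,5,4,2) (2,1,5,4) (2,4,5,1) (2,5,4,1) (4,1,5,2) (4,2,5,1) — 8.
Algebra=period 4: (1,2,5,3) (1,3,5,2) (1,5,3,2) (2,1,5,3) (2,3,5,1) (2,5,3,1) (3,1,5,2) (3,2,5,1) — 8.
Algebra=period 5: (1,2,4,3) (1,3,4,2) (1,4,3,2) (2,1,4,3) (2,3,4,1) (2,4,3,1) (3,1,4,2) (3,2,4,1) — 8.
Summing: 8 + 8 + 8 + 8 + 8 = 40.

40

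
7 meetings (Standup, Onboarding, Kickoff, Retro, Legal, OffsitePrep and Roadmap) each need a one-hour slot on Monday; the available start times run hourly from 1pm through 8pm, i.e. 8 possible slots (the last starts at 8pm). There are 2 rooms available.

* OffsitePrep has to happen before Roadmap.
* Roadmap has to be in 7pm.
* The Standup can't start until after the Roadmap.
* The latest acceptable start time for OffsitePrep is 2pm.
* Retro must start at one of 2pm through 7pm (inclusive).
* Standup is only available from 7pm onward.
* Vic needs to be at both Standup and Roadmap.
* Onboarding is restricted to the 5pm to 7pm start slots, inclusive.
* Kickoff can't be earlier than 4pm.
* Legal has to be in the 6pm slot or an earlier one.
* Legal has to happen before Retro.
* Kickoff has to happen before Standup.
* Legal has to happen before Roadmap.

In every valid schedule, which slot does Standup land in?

Standup's window is 7pm–8pm.
Roadmap is fixed at 7pm, and Standup can't share a slot with Roadmap.
So Standup must be 8pm.

8pm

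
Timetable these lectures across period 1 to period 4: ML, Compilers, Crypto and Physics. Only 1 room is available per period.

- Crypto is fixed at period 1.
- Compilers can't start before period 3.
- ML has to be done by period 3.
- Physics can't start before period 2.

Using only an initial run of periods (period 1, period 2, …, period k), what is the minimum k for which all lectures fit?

With at most 1 per period and 4 lectures, at least 4 periods are needed.
Compilers can't be placed before period 3, so the schedule must run through at least period 3.
4 works (last occupied period: period 4): for example Physics -> period 4; Compilers -> period 3; ML -> period 2; Crypto -> period 1.

4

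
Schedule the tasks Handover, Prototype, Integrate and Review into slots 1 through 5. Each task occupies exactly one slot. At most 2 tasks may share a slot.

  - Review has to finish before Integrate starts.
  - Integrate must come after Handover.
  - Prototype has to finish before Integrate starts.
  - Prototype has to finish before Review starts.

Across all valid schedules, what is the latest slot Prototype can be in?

Downstream work caps Prototype at 3.
Prototype at 3 is achievable: Prototype -> 3, Handover -> 1, Review -> 4, Integrate -> 5.

3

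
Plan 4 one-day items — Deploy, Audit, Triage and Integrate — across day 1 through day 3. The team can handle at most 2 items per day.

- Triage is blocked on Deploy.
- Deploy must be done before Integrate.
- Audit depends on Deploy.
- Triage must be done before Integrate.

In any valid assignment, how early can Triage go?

day 2

Precedence pushes Triage to at least day 2; downstream work caps Triage at day 2.
Triage at day 2 is achievable: Deploy=day 1; Audit=day 2; Triage=day 2; Integrate=day 3.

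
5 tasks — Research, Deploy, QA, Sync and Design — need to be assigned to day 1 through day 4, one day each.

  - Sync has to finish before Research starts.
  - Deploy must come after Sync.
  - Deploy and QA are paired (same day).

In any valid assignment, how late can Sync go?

day 3

Downstream work caps Sync at day 3.
Sync at day 3 is achievable: Sync in day 3, Design in day 1, QA in day 4, Deploy in day 4, Research in day 4.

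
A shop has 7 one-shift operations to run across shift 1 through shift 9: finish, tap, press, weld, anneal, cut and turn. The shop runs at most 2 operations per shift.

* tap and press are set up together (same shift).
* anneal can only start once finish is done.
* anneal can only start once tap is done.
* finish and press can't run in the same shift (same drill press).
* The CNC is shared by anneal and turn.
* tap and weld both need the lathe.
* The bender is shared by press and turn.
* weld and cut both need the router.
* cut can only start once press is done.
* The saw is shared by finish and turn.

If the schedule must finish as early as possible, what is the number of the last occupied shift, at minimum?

The precedence chain requires at least 2 distinct shifts.
With at most 2 per shift and 7 operations, at least 4 shifts are needed.
4 works (last occupied shift: shift 4): for example weld in shift 1, press in shift 2, finish in shift 1, tap in shift 2, cut in shift 3, anneal in shift 3, turn in shift 4.

4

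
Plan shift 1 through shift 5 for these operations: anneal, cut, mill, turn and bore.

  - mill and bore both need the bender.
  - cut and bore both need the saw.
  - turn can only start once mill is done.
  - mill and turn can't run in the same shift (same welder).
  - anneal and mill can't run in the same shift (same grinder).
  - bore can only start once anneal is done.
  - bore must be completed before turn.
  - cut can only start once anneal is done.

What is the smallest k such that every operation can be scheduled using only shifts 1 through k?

The precedence chain requires at least 3 distinct shifts.
Could 3 shifts be enough, i.e. nothing placed later than shift 3? No: cut must come after anneal (at shift 1 or later) → {shift 2, shift 3}; anneal must come before cut (at shift 3 or earlier) → {shift 1, shift 2}; turn must come after bore (at shift 1 or later) → {shift 2, shift 3}; bore must come before turn (at shift 3 or earlier) → {shift 1, shift 2}; mill must come before turn (at shift 3 or earlier) → {shift 1, shift 2}; bore must come after anneal (at shift 1 or later) → {shift 2}; anneal must come before bore (at shift 2 or earlier) → {shift 1}; mill can't share with anneal (shift 1) → {shift 2}; bore can't share with mill (shift 2) → nothing is left.
So 3 shifts is not enough.
4 works (last occupied shift: shift 4): for example cut in shift 3; mill in shift 3; bore in shift 2; anneal in shift 1; turn in shift 4.

4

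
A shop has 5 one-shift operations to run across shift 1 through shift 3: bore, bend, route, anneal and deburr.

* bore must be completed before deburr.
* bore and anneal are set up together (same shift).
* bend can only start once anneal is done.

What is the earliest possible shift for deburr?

shift 2

Precedence pushes deburr to at least shift 2.
deburr at shift 2 is achievable: route in shift 1, anneal in shift 1, bore in shift 1, bend in shift 2, deburr in shift 2.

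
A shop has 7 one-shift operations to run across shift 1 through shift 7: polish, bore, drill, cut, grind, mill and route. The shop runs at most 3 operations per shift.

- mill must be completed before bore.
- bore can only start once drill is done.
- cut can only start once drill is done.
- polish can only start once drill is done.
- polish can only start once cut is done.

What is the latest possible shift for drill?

shift 5

Downstream work caps drill at shift 5.
drill at shift 5 is achievable: cut in shift 6, polish in shift 7, mill in shift 1, route in shift 1, drill in shift 5, bore in shift 6, grind in shift 1.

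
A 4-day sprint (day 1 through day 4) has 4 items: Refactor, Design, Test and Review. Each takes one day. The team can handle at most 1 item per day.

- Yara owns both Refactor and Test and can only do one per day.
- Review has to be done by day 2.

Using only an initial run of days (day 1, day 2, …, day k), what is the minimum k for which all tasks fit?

With at most 1 per day and 4 tasks, at least 4 days are needed.
4 works (last occupied day: day 4): for example Design -> day 3; Refactor -> day 2; Test -> day 4; Review -> day 1.

4 days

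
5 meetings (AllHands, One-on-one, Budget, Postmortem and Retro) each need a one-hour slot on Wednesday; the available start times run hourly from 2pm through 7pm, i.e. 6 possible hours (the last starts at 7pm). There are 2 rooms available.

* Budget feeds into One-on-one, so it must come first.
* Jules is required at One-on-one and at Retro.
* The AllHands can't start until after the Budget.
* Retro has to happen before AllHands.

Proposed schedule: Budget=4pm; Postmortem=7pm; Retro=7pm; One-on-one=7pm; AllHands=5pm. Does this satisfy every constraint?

Budget feeds into One-on-one, so it must come first — holds.
Jules is required at One-on-one and at Retro — violated.
Retro has to happen before AllHands — violated.
There are 2 rooms available — violated.
The AllHands can't start until after the Budget — holds.

No — it violates: There are 2 rooms available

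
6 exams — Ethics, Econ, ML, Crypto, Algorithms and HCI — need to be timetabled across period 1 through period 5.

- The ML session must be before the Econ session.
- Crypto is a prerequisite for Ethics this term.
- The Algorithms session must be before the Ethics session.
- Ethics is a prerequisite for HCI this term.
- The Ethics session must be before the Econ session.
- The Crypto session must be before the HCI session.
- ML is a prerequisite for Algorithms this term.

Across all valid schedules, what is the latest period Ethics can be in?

Precedence pushes Ethics to at least period 3; downstream work caps Ethics at period 4.
Ethics at period 4 is achievable: HCI -> period 5; Algorithms -> period 2; Crypto -> period 1; ML -> period 1; Ethics -> period 4; Econ -> period 5.

period 4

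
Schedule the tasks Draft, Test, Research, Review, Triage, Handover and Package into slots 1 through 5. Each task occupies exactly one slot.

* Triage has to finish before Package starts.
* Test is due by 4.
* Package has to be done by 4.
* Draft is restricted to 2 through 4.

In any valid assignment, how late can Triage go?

Downstream work caps Triage at 3.
Triage at 3 is achievable: Handover in 1, Triage in 3, Review in 1, Test in 1, Research in 1, Package in 4, Draft in 2.

3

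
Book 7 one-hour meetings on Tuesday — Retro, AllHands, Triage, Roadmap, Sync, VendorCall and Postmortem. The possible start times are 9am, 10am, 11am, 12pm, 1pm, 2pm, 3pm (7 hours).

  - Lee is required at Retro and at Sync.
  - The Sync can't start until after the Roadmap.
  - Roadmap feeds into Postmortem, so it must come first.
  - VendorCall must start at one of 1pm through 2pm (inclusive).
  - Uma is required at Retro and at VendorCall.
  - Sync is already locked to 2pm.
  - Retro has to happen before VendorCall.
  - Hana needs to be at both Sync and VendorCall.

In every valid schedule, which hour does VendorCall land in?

1pm

VendorCall's window is 1pm–2pm.
Sync is fixed at 2pm, and VendorCall can't share a hour with Sync.
So VendorCall must be 1pm.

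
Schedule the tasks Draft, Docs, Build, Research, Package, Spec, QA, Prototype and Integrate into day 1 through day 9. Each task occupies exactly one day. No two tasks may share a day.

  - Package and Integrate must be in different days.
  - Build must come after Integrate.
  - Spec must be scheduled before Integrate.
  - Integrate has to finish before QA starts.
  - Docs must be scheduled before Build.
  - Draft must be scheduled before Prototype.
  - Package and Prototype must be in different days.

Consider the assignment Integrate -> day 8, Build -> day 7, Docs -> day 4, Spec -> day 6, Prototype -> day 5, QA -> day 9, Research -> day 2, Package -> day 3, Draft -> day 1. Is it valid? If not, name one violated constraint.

Invalid. Build must come after Integrate.

Integrate has to finish before QA starts — holds.
Build must come after Integrate — violated.
Package and Integrate must be in different days — holds.
Docs must be scheduled before Build — holds.
No two tasks may share a day — holds.
Package and Prototype must be in different days — holds.
Draft must be scheduled before Prototype — holds.
Spec must be scheduled before Integrate — holds.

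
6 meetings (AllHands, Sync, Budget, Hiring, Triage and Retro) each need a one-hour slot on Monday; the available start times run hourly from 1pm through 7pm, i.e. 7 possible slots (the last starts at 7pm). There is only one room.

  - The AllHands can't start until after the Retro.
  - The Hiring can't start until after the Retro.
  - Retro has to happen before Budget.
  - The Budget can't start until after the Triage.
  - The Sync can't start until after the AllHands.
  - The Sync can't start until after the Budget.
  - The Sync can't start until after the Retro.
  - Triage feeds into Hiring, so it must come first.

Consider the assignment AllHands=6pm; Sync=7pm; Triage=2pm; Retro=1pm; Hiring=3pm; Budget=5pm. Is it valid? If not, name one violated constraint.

Triage feeds into Hiring, so it must come first — holds.
The Sync can't start until after the AllHands — holds.
Retro has to happen before Budget — holds.
The AllHands can't start until after the Retro — holds.
The Sync can't start until after the Retro — holds.
The Hiring can't start until after the Retro — holds.
The Sync can't start until after the Budget — holds.
There is only one room — holds.
The Budget can't start until after the Triage — holds.

Valid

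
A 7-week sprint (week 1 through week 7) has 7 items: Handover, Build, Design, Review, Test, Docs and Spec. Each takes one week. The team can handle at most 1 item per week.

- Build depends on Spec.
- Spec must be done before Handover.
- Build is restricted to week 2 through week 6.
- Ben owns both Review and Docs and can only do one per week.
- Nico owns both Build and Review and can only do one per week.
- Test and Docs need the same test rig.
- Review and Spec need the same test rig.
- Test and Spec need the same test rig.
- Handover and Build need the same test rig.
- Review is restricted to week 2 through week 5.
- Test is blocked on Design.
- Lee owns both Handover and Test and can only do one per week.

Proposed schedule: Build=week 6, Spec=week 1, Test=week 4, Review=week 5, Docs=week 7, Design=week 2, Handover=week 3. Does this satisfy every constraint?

Review is restricted to week 2 through week 5 — holds.
Handover and Build need the same test rig — holds.
Build depends on Spec — holds.
Test and Docs need the same test rig — holds.
Test is blocked on Design — holds.
Test and Spec need the same test rig — holds.
Spec must be done before Handover — holds.
Ben owns both Review and Docs and can only do one per week — holds.
Lee owns both Handover and Test and can only do one per week — holds.
Build is restricted to week 2 through week 6 — holds.
Review and Spec need the same test rig — holds.
Nico owns both Build and Review and can only do one per week — holds.
The team can handle at most 1 item per week — holds.

Yes, all constraints hold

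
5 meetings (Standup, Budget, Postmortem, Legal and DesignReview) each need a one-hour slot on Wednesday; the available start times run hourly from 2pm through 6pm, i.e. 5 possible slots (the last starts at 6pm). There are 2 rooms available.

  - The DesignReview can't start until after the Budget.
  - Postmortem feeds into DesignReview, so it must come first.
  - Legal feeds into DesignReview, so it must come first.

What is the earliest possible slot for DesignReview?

4pm

Precedence pushes DesignReview to at least 3pm.
DesignReview at 4pm is achievable: Legal -> 3pm; Postmortem -> 2pm; DesignReview -> 4pm; Budget -> 2pm; Standup -> 3pm.
Nothing earlier works — the capacity limit rule out every slot before 4pm.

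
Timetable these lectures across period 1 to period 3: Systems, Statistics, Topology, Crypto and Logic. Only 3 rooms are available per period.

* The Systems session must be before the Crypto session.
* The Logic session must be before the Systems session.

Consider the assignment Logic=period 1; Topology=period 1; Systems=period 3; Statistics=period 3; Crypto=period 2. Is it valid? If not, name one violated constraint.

The Logic session must be before the Systems session — holds.
The Systems session must be before the Crypto session — violated.
Only 3 rooms are available per period — holds.

No. The Systems session must be before the Crypto session is not satisfied.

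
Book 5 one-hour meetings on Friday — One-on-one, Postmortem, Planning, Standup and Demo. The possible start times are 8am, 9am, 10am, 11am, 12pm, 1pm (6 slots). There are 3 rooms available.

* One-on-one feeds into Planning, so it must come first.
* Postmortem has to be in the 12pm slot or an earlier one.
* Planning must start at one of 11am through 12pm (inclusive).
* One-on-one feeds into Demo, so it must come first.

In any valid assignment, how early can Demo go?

9am

Precedence pushes Demo to at least 9am.
Demo at 9am is achievable: Standup=8am; Demo=9am; Postmortem=8am; One-on-one=8am; Planning=11am.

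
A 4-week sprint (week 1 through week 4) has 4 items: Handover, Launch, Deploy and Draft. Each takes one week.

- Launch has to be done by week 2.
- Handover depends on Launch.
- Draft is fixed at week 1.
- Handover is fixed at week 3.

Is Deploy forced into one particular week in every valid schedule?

Deploy can be week 1 (e.g. Launch -> week 1; Handover -> week 3; Draft -> week 1; Deploy -> week 1) or week 2 (e.g. Launch -> week 1, Handover -> week 3, Draft -> week 1, Deploy -> week 2).

No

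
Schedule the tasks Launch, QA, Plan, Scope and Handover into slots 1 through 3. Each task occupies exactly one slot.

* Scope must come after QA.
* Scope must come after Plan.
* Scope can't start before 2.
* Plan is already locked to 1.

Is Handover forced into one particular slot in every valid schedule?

Handover can be 1 (e.g. Plan in 1, Launch in 1, Scope in 2, Handover in 1, QA in 1) or 2 (e.g. Launch in 1, QA in 1, Scope in 2, Plan in 1, Handover in 2).

No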